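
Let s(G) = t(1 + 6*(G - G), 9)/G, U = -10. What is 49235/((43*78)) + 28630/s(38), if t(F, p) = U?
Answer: -8484787/78 ≈ -1.0878e+5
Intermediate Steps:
t(F, p) = -10
s(G) = -10/G
49235/((43*78)) + 28630/s(38) = 49235/((43*78)) + 28630/((-10/38)) = 49235/3354 + 28630/((-10*1/38)) = 49235*(1/3354) + 28630/(-5/19) = 1145/78 + 28630*(-19/5) = 1145/78 - 108794 = -8484787/78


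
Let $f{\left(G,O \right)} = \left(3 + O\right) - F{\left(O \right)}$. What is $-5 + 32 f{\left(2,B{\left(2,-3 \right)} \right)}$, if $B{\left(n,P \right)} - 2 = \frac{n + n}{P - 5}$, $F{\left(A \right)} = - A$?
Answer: $187$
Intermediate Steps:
$B{\left(n,P \right)} = 2 + \frac{2 n}{-5 + P}$ ($B{\left(n,P \right)} = 2 + \frac{n + n}{P - 5} = 2 + \frac{2 n}{-5 + P}$)
$f{\left(G,O \right)} = 3 + 2 O$ ($f{\left(G,O \right)} = \left(3 + O\right) - - O = \left(3 + O\right) + O = 3 + 2 O$)
$-5 + 32 f{\left(2,B{\left(2,-3 \right)} \right)} = -5 + 32 \left(3 + 2 \frac{2 \left(-5 - 3 + 2\right)}{-5 - 3}\right) = -5 + 32 \left(3 + 2 \cdot 2 \frac{1}{-8} \left(-6\right)\right) = -5 + 32 \left(3 + 2 \cdot 2 \left(- \frac{1}{8}\right) \left(-6\right)\right) = -5 + 32 \left(3 + 2 \cdot \frac{3}{2}\right) = -5 + 32 \left(3 + 3\right) = -5 + 32 \cdot 6 = -5 + 192 = 187$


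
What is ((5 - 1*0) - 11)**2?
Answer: 36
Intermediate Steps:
((5 - 1*0) - 11)**2 = ((5 + 0) - 11)**2 = (5 - 11)**2 = (-6)**2 = 36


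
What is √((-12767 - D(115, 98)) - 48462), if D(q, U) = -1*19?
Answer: I*√61210 ≈ 247.41*I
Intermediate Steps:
D(q, U) = -19
√((-12767 - D(115, 98)) - 48462) = √((-12767 - 1*(-19)) - 48462) = √((-12767 + 19) - 48462) = √(-12748 - 48462) = √(-61210) = I*√61210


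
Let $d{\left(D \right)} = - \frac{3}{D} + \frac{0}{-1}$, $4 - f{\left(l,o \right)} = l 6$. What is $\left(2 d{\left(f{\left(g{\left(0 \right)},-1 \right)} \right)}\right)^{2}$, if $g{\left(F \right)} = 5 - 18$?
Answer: $\frac{9}{1681} \approx 0.005354$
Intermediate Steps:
$g{\left(F \right)} = -13$ ($g{\left(F \right)} = 5 - 18 = -13$)
$f{\left(l,o \right)} = 4 - 6 l$ ($f{\left(l,o \right)} = 4 - l 6 = 4 - 6 l$)
$d{\left(D \right)} = - \frac{3}{D}$ ($d{\left(D \right)} = - \frac{3}{D} + 0 \left(-1\right) = - \frac{3}{D} + 0 = - \frac{3}{D}$)
$\left(2 d{\left(f{\left(g{\left(0 \right)},-1 \right)} \right)}\right)^{2} = \left(2 \left(- \frac{3}{4 - -78}\right)\right)^{2} = \left(2 \left(- \frac{3}{4 + 78}\right)\right)^{2} = \left(2 \left(- \frac{3}{82}\right)\right)^{2} = \left(- \frac{3}{41}\right)^{2} = \frac{9}{1681}$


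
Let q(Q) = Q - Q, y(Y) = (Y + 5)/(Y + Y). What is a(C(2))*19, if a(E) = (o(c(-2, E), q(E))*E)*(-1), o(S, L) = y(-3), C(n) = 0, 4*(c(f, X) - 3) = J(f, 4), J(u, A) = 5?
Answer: 0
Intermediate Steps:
y(Y) = (5 + Y)/(2*Y) (y(Y) = (5 + Y)/((2*Y)) = (5 + Y)*(1/(2*Y)) = (5 + Y)/(2*Y))
q(Q) = 0
c(f, X) = 17/4 (c(f, X) = 3 + (1/4)*5 = 3 + 5/4 = 17/4)
o(S, L) = -1/3 (o(S, L) = (1/2)*(5 - 3)/(-3) = (1/2)*(-1/3)*2 = -1/3)
a(E) = E/3 (a(E) = -E/3*(-1) = E/3)
a(C(2))*19 = ((1/3)*0)*19 = 0*19 = 0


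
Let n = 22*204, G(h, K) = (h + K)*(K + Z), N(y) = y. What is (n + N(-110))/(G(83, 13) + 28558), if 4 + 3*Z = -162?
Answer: 2189/12247 ≈ 0.17874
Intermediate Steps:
Z = -166/3 (Z = -4/3 + (1/3)*(-162) = -4/3 - 54 = -166/3 ≈ -55.333)
G(h, K) = (-166/3 + K)*(K + h) (G(h, K) = (h + K)*(K - 166/3) = (K + h)*(-166/3 + K) = (-166/3 + K)*(K + h))
n = 4488
(n + N(-110))/(G(83, 13) + 28558) = (4488 - 110)/((13**2 - 166/3*13 - 166/3*83 + 13*83) + 28558) = 4378/((169 - 2158/3 - 13778/3 + 1079) + 28558) = 4378/(-4064 + 28558) = 4378/24494 = 4378*(1/24494) = 2189/12247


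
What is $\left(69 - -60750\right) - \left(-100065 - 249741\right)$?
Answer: $410625$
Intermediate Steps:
$\left(69 - -60750\right) - \left(-100065 - 249741\right) = \left(69 + 60750\right) - \left(-100065 - 249741\right) = 60819 - -349806 = 60819 + 349806 = 410625$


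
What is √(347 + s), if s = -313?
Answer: √34 ≈ 5.8309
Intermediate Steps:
√(347 + s) = √(347 - 313) = √34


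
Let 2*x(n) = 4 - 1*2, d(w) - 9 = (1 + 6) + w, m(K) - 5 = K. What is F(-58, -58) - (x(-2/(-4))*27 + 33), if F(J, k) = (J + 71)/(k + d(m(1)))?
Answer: -2173/36 ≈ -60.361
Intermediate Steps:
m(K) = 5 + K
d(w) = 16 + w (d(w) = 9 + ((1 + 6) + w) = 9 + (7 + w) = 16 + w)
x(n) = 1 (x(n) = (4 - 1*2)/2 = (4 - 2)/2 = (½)*2 = 1)
F(J, k) = (71 + J)/(22 + k) (F(J, k) = (J + 71)/(k + (16 + (5 + 1))) = (71 + J)/(k + (16 + 6)) = (71 + J)/(k + 22) = (71 + J)/(22 + k))
F(-58, -58) - (x(-2/(-4))*27 + 33) = (71 - 58)/(22 - 58) - (1*27 + 33) = 13/(-36) - (27 + 33) = -1/36*13 - 1*60 = -13/36 - 60 = -2173/36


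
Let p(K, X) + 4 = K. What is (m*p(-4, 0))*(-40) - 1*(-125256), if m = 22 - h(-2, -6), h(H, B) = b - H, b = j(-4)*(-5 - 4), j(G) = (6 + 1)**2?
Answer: 272776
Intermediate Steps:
j(G) = 49 (j(G) = 7**2 = 49)
p(K, X) = -4 + K
b = -441 (b = 49*(-5 - 4) = 49*(-9) = -441)
h(H, B) = -441 - H
m = 461 (m = 22 - (-441 - 1*(-2)) = 22 - (-441 + 2) = 22 - 1*(-439) = 22 + 439 = 461)
(m*p(-4, 0))*(-40) - 1*(-125256) = (461*(-4 - 4))*(-40) - 1*(-125256) = (461*(-8))*(-40) + 125256 = -3688*(-40) + 125256 = 147520 + 125256 = 272776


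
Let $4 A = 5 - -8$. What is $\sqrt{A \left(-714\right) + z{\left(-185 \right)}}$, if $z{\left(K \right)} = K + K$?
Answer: $\frac{i \sqrt{10762}}{2} \approx 51.87 i$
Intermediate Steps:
$A = \frac{13}{4}$ ($A = \frac{5 - -8}{4} = \frac{5 + 8}{4} = \frac{1}{4} \cdot 13 = \frac{13}{4} \approx 3.25$)
$z{\left(K \right)} = 2 K$
$\sqrt{A \left(-714\right) + z{\left(-185 \right)}} = \sqrt{\frac{13}{4} \left(-714\right) + 2 \left(-185\right)} = \sqrt{- \frac{4641}{2} - 370} = \sqrt{- \frac{5381}{2}} = \frac{i \sqrt{10762}}{2}$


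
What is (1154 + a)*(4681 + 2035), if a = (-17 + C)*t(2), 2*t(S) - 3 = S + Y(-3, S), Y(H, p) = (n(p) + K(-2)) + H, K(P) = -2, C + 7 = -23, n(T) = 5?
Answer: 6961134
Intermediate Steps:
C = -30 (C = -7 - 23 = -30)
Y(H, p) = 3 + H (Y(H, p) = (5 - 2) + H = 3 + H)
t(S) = 3/2 + S/2 (t(S) = 3/2 + (S + (3 - 3))/2 = 3/2 + (S + 0)/2 = 3/2 + S/2)
a = -235/2 (a = (-17 - 30)*(3/2 + (1/2)*2) = -47*(3/2 + 1) = -47*5/2 = -235/2 ≈ -117.50)
(1154 + a)*(4681 + 2035) = (1154 - 235/2)*(4681 + 2035) = (2073/2)*6716 = 6961134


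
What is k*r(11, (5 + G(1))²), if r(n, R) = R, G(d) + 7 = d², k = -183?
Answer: -183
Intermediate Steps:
G(d) = -7 + d²
k*r(11, (5 + G(1))²) = -183*(5 + (-7 + 1²))² = -183*(5 + (-7 + 1))² = -183*(5 - 6)² = -183*(-1)² = -183*1 = -183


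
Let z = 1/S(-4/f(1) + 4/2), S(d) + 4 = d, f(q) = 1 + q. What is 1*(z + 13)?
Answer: 51/4 ≈ 12.750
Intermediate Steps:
S(d) = -4 + d
z = -¼ (z = 1/(-4 + (-4/(1 + 1) + 4/2)) = 1/(-4 + (-4/2 + 4*(½))) = 1/(-4 + (-4*½ + 2)) = 1/(-4 + (-2 + 2)) = 1/(-4 + 0) = 1/(-4) = -¼ ≈ -0.25000)
1*(z + 13) = 1*(-¼ + 13) = 1*(51/4) = 51/4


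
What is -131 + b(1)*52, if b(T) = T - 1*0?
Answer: -79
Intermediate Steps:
b(T) = T (b(T) = T + 0 = T)
-131 + b(1)*52 = -131 + 1*52 = -131 + 52 = -79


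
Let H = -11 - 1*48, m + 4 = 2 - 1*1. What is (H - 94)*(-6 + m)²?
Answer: -12393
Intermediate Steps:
m = -3 (m = -4 + (2 - 1*1) = -4 + (2 - 1) = -4 + 1 = -3)
H = -59 (H = -11 - 48 = -59)
(H - 94)*(-6 + m)² = (-59 - 94)*(-6 - 3)² = -153*(-9)² = -153*81 = -12393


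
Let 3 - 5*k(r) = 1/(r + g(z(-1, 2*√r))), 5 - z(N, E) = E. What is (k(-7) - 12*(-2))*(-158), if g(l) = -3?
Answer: -97249/25 ≈ -3890.0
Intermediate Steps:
z(N, E) = 5 - E
k(r) = ⅗ - 1/(5*(-3 + r)) (k(r) = ⅗ - 1/(5*(r - 3)) = ⅗ - 1/(5*(-3 + r)))
(k(-7) - 12*(-2))*(-158) = ((-10 + 3*(-7))/(5*(-3 - 7)) - 12*(-2))*(-158) = ((⅕)*(-10 - 21)/(-10) + 24)*(-158) = ((⅕)*(-⅒)*(-31) + 24)*(-158) = (31/50 + 24)*(-158) = (1231/50)*(-158) = -97249/25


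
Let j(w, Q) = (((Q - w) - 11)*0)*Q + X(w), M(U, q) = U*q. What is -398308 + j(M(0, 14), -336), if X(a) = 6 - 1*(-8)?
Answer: -398294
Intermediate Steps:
X(a) = 14 (X(a) = 6 + 8 = 14)
j(w, Q) = 14 (j(w, Q) = (((Q - w) - 11)*0)*Q + 14 = ((-11 + Q - w)*0)*Q + 14 = 0*Q + 14 = 0 + 14 = 14)
-398308 + j(M(0, 14), -336) = -398308 + 14 = -398294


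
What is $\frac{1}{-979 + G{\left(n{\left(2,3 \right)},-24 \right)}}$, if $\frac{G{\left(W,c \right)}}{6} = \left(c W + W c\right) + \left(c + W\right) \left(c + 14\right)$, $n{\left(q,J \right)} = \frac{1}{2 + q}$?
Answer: $\frac{1}{374} \approx 0.0026738$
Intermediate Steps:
$G{\left(W,c \right)} = 6 \left(14 + c\right) \left(W + c\right) + 12 W c$ ($G{\left(W,c \right)} = 6 \left(\left(c W + W c\right) + \left(c + W\right) \left(c + 14\right)\right) = 6 \left(\left(W c + W c\right) + \left(W + c\right) \left(14 + c\right)\right) = 6 \left(2 W c + \left(14 + c\right) \left(W + c\right)\right) = 6 \left(\left(14 + c\right) \left(W + c\right) + 2 W c\right) = 6 \left(14 + c\right) \left(W + c\right) + 12 W c$)
$\frac{1}{-979 + G{\left(n{\left(2,3 \right)},-24 \right)}} = \frac{1}{-979 + \left(6 \left(-24\right)^{2} + \frac{84}{2 + 2} + 84 \left(-24\right) + 18 \frac{1}{2 + 2} \left(-24\right)\right)} = \frac{1}{-979 + \left(6 \cdot 576 + \frac{84}{4} - 2016 + 18 \cdot \frac{1}{4} \left(-24\right)\right)} = \frac{1}{-979 + \left(3456 + 84 \cdot \frac{1}{4} - 2016 + 18 \cdot \frac{1}{4} \left(-24\right)\right)} = \frac{1}{-979 + \left(3456 + 21 - 2016 - 108\right)} = \frac{1}{-979 + 1353} = \frac{1}{374}$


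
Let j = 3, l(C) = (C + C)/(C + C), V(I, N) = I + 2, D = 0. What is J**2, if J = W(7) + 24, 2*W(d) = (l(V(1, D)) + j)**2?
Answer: 1024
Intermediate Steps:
V(I, N) = 2 + I
l(C) = 1 (l(C) = (2*C)/((2*C)) = (2*C)*(1/(2*C)) = 1)
W(d) = 8 (W(d) = (1 + 3)**2/2 = (1/2)*4**2 = (1/2)*16 = 8)
J = 32 (J = 8 + 24 = 32)
J**2 = 32**2 = 1024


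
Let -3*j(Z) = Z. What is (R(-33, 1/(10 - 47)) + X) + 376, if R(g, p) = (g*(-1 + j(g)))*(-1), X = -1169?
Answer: -463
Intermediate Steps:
j(Z) = -Z/3
R(g, p) = -g*(-1 - g/3) (R(g, p) = (g*(-1 - g/3))*(-1) = -g*(-1 - g/3))
(R(-33, 1/(10 - 47)) + X) + 376 = ((⅓)*(-33)*(3 - 33) - 1169) + 376 = ((⅓)*(-33)*(-30) - 1169) + 376 = (330 - 1169) + 376 = -839 + 376 = -463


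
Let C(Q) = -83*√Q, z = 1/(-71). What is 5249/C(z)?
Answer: 5249*I*√71/83 ≈ 532.88*I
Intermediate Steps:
z = -1/71 ≈ -0.014085
5249/C(z) = 5249/((-83*I*√71/71)) = 5249*(I*√71/83) = 5249*I*√71/83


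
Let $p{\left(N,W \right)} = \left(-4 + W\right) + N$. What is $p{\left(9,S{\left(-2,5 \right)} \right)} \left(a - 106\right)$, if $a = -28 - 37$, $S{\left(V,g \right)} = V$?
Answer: $-513$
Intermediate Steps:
$a = -65$ ($a = -28 - 37 = -65$)
$p{\left(N,W \right)} = -4 + N + W$
$p{\left(9,S{\left(-2,5 \right)} \right)} \left(a - 106\right) = \left(-4 + 9 - 2\right) \left(-65 - 106\right) = 3 \left(-171\right) = -513$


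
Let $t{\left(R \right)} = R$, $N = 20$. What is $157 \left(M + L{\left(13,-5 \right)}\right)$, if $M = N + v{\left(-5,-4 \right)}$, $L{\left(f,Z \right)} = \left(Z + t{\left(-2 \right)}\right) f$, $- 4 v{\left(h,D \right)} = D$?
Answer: $-10990$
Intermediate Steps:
$v{\left(h,D \right)} = - \frac{D}{4}$
$L{\left(f,Z \right)} = f \left(-2 + Z\right)$ ($L{\left(f,Z \right)} = \left(Z - 2\right) f = \left(-2 + Z\right) f = f \left(-2 + Z\right)$)
$M = 21$ ($M = 20 - -1 = 20 + 1 = 21$)
$157 \left(M + L{\left(13,-5 \right)}\right) = 157 \left(21 + 13 \left(-2 - 5\right)\right) = 157 \left(21 + 13 \left(-7\right)\right) = 157 \left(21 - 91\right) = 157 \left(-70\right) = -10990$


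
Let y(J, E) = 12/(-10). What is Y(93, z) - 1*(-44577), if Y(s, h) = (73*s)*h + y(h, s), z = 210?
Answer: 7351329/5 ≈ 1.4703e+6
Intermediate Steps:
y(J, E) = -6/5 (y(J, E) = 12*(-⅒) = -6/5)
Y(s, h) = -6/5 + 73*h*s (Y(s, h) = (73*s)*h - 6/5 = 73*h*s - 6/5 = -6/5 + 73*h*s)
Y(93, z) - 1*(-44577) = (-6/5 + 73*210*93) - 1*(-44577) = (-6/5 + 1425690) + 44577 = 7128444/5 + 44577 = 7351329/5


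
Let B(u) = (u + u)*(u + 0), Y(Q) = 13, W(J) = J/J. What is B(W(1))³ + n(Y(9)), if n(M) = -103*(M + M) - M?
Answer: -2683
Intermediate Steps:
W(J) = 1
B(u) = 2*u² (B(u) = (2*u)*u = 2*u²)
n(M) = -207*M (n(M) = -206*M - M = -207*M)
B(W(1))³ + n(Y(9)) = (2*1²)³ - 207*13 = (2*1)³ - 2691 = 2³ - 2691 = 8 - 2691 = -2683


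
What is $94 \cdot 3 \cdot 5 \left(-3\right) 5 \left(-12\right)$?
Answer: $253800$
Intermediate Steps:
$94 \cdot 3 \cdot 5 \left(-3\right) 5 \left(-12\right) = 94 \cdot 15 \left(-3\right) 5 \left(-12\right) = 94 \left(\left(-45\right) 5\right) \left(-12\right) = 94 \left(-225\right) \left(-12\right) = \left(-21150\right) \left(-12\right) = 253800$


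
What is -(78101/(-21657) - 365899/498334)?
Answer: 46844658377/10792419438 ≈ 4.3405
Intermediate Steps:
-(78101/(-21657) - 365899/498334) = -(78101*(-1/21657) - 365899*1/498334) = -(-78101/21657 - 365899/498334) = -1*(-46844658377/10792419438) = 46844658377/10792419438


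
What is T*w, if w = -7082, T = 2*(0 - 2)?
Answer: 28328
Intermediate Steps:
T = -4 (T = 2*(-2) = -4)
T*w = -4*(-7082) = 28328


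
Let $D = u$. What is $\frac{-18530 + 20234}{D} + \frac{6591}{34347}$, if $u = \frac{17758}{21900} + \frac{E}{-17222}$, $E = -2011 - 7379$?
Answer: $\frac{1839802365433043}{1463952935231} \approx 1256.7$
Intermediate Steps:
$E = -9390$ ($E = -2011 - 7379 = -9390$)
$u = \frac{127867319}{94290450}$ ($u = \frac{17758}{21900} - \frac{9390}{-17222} = 17758 \cdot \frac{1}{21900} - - \frac{4695}{8611} = \frac{8879}{10950} + \frac{4695}{8611} = \frac{127867319}{94290450} \approx 1.3561$)
$D = \frac{127867319}{94290450} \approx 1.3561$
$\frac{-18530 + 20234}{D} + \frac{6591}{34347} = \frac{-18530 + 20234}{\frac{127867319}{94290450}} + \frac{6591}{34347} = 1704 \cdot \frac{94290450}{127867319} + 6591 \cdot \frac{1}{34347} = \frac{160670926800}{127867319} + \frac{2197}{11449} = \frac{1839802365433043}{1463952935231}$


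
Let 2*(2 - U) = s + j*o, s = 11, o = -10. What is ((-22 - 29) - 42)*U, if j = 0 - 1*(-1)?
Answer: -279/2 ≈ -139.50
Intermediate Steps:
j = 1 (j = 0 + 1 = 1)
U = 3/2 (U = 2 - (11 + 1*(-10))/2 = 2 - (11 - 10)/2 = 2 - ½*1 = 2 - ½ = 3/2 ≈ 1.5000)
((-22 - 29) - 42)*U = ((-22 - 29) - 42)*(3/2) = (-51 - 42)*(3/2) = -93*3/2 = -279/2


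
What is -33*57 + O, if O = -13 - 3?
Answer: -1897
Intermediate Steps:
O = -16
-33*57 + O = -33*57 - 16 = -1881 - 16 = -1897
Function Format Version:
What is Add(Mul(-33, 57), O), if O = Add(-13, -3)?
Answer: -1897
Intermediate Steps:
O = -16
Add(Mul(-33, 57), O) = Add(Mul(-33, 57), -16) = Add(-1881, -16) = -1897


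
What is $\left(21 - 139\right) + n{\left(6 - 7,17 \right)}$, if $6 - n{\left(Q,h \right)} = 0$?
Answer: $-112$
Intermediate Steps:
$n{\left(Q,h \right)} = 6$ ($n{\left(Q,h \right)} = 6 - 0 = 6 + 0 = 6$)
$\left(21 - 139\right) + n{\left(6 - 7,17 \right)} = \left(21 - 139\right) + 6 = -118 + 6 = -112$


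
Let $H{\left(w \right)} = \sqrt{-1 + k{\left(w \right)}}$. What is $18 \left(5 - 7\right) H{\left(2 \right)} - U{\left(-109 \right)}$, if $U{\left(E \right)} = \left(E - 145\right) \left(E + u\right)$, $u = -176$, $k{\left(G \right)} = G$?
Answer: $-72426$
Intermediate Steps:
$U{\left(E \right)} = \left(-176 + E\right) \left(-145 + E\right)$ ($U{\left(E \right)} = \left(E - 145\right) \left(E - 176\right) = \left(-145 + E\right) \left(-176 + E\right) = \left(-176 + E\right) \left(-145 + E\right)$)
$H{\left(w \right)} = \sqrt{-1 + w}$
$18 \left(5 - 7\right) H{\left(2 \right)} - U{\left(-109 \right)} = 18 \left(5 - 7\right) \sqrt{-1 + 2} - \left(25520 + \left(-109\right)^{2} - -34989\right) = 18 \left(-2\right) \sqrt{1} - \left(25520 + 11881 + 34989\right) = \left(-36\right) 1 - 72390 = -36 - 72390 = -72426$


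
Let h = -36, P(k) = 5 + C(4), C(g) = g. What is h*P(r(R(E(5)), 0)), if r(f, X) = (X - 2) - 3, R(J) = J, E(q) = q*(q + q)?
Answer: -324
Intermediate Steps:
E(q) = 2*q² (E(q) = q*(2*q) = 2*q²)
r(f, X) = -5 + X (r(f, X) = (-2 + X) - 3 = -5 + X)
P(k) = 9 (P(k) = 5 + 4 = 9)
h*P(r(R(E(5)), 0)) = -36*9 = -324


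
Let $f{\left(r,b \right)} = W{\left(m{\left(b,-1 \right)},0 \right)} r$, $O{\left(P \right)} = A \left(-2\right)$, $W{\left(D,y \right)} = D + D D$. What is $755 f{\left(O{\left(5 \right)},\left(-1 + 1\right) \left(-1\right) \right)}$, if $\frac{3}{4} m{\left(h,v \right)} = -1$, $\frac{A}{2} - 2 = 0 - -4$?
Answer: $- \frac{24160}{3} \approx -8053.3$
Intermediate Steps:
$A = 12$ ($A = 4 + 2 \left(0 - -4\right) = 4 + 2 \left(0 + 4\right) = 4 + 2 \cdot 4 = 4 + 8 = 12$)
$m{\left(h,v \right)} = - \frac{4}{3}$ ($m{\left(h,v \right)} = \frac{4}{3} \left(-1\right) = - \frac{4}{3}$)
$W{\left(D,y \right)} = D + D^{2}$
$O{\left(P \right)} = -24$ ($O{\left(P \right)} = 12 \left(-2\right) = -24$)
$f{\left(r,b \right)} = \frac{4 r}{9}$ ($f{\left(r,b \right)} = - \frac{4 \left(1 - \frac{4}{3}\right)}{3} r = \left(- \frac{4}{3}\right) \left(- \frac{1}{3}\right) r = \frac{4 r}{9}$)
$755 f{\left(O{\left(5 \right)},\left(-1 + 1\right) \left(-1\right) \right)} = 755 \cdot \frac{4}{9} \left(-24\right) = 755 \left(- \frac{32}{3}\right) = - \frac{24160}{3}$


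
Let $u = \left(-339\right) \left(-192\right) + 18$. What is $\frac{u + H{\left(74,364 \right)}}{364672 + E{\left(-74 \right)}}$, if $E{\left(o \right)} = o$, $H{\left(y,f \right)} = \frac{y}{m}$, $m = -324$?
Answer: $\frac{10547135}{59064876} \approx 0.17857$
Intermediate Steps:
$u = 65106$ ($u = 65088 + 18 = 65106$)
$H{\left(y,f \right)} = - \frac{y}{324}$ ($H{\left(y,f \right)} = \frac{y}{-324} = y \left(- \frac{1}{324}\right) = - \frac{y}{324}$)
$\frac{u + H{\left(74,364 \right)}}{364672 + E{\left(-74 \right)}} = \frac{65106 - \frac{37}{162}}{364672 - 74} = \frac{65106 - \frac{37}{162}}{364598} = \frac{10547135}{162} \cdot \frac{1}{364598} = \frac{10547135}{59064876}$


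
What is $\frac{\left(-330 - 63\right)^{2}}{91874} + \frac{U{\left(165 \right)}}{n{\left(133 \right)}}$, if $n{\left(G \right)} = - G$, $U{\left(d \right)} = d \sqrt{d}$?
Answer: $\frac{154449}{91874} - \frac{165 \sqrt{165}}{133} \approx -14.255$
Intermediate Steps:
$U{\left(d \right)} = d^{\frac{3}{2}}$
$\frac{\left(-330 - 63\right)^{2}}{91874} + \frac{U{\left(165 \right)}}{n{\left(133 \right)}} = \frac{\left(-330 - 63\right)^{2}}{91874} + \frac{165^{\frac{3}{2}}}{\left(-1\right) 133} = \left(-393\right)^{2} \cdot \frac{1}{91874} + \frac{165 \sqrt{165}}{-133} = 154449 \cdot \frac{1}{91874} + 165 \sqrt{165} \left(- \frac{1}{133}\right) = \frac{154449}{91874} - \frac{165 \sqrt{165}}{133}$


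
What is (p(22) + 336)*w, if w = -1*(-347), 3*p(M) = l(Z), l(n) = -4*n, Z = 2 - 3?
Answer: 351164/3 ≈ 1.1705e+5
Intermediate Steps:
Z = -1
p(M) = 4/3 (p(M) = (-4*(-1))/3 = (⅓)*4 = 4/3)
w = 347
(p(22) + 336)*w = (4/3 + 336)*347 = (1012/3)*347 = 351164/3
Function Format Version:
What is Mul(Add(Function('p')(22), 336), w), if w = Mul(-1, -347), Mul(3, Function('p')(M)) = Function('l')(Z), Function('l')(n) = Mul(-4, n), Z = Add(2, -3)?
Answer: Rational(351164, 3) ≈ 1.1705e+5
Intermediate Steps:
Z = -1
Function('p')(M) = Rational(4, 3) (Function('p')(M) = Mul(Rational(1, 3), Mul(-4, -1)) = Mul(Rational(1, 3), 4) = Rational(4, 3))
w = 347
Mul(Add(Function('p')(22), 336), w) = Mul(Add(Rational(4, 3), 336), 347) = Mul(Rational(1012, 3), 347) = Rational(351164, 3)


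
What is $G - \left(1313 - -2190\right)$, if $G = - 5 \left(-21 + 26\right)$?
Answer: $-3528$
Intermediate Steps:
$G = -25$ ($G = \left(-5\right) 5 = -25$)
$G - \left(1313 - -2190\right) = -25 - \left(1313 - -2190\right) = -25 - \left(1313 + 2190\right) = -25 - 3503 = -3528$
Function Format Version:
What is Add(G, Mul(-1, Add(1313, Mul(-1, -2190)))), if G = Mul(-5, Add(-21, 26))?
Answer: -3528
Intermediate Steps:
G = -25 (G = Mul(-5, 5) = -25)
Add(G, Mul(-1, Add(1313, Mul(-1, -2190)))) = Add(-25, Mul(-1, Add(1313, Mul(-1, -2190)))) = Add(-25, Mul(-1, Add(1313, 2190))) = Add(-25, Mul(-1, 3503)) = Add(-25, -3503) = -3528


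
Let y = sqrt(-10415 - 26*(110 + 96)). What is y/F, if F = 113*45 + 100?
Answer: I*sqrt(15771)/5185 ≈ 0.02422*I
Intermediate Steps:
F = 5185 (F = 5085 + 100 = 5185)
y = I*sqrt(15771) (y = sqrt(-10415 - 26*206) = sqrt(-10415 - 5356) = sqrt(-15771) = I*sqrt(15771) ≈ 125.58*I)
y/F = (I*sqrt(15771))/5185 = (I*sqrt(15771))*(1/5185) = I*sqrt(15771)/5185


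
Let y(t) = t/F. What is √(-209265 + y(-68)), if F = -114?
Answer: I*√679900047/57 ≈ 457.45*I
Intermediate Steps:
y(t) = -t/114 (y(t) = t/(-114) = t*(-1/114) = -t/114)
√(-209265 + y(-68)) = √(-209265 - 1/114*(-68)) = √(-209265 + 34/57) = √(-11928071/57) = I*√679900047/57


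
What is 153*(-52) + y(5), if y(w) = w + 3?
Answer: -7948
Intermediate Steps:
y(w) = 3 + w
153*(-52) + y(5) = 153*(-52) + (3 + 5) = -7956 + 8 = -7948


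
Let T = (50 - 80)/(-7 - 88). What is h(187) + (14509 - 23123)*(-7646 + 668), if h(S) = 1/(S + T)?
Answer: 213926123047/3559 ≈ 6.0108e+7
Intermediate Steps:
T = 6/19 (T = -30/(-95) = -30*(-1/95) = 6/19 ≈ 0.31579)
h(S) = 1/(6/19 + S) (h(S) = 1/(S + 6/19) = 1/(6/19 + S))
h(187) + (14509 - 23123)*(-7646 + 668) = 19/(6 + 19*187) + (14509 - 23123)*(-7646 + 668) = 19/(6 + 3553) - 8614*(-6978) = 19/3559 + 60108492 = 213926123047/3559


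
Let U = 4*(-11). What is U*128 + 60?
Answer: -5572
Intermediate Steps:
U = -44
U*128 + 60 = -44*128 + 60 = -5632 + 60 = -5572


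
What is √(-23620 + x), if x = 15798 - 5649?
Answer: I*√13471 ≈ 116.06*I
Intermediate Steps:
x = 10149
√(-23620 + x) = √(-23620 + 10149) = √(-13471) = I*√13471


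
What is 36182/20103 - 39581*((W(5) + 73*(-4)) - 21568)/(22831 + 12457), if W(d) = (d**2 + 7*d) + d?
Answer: 17343489483601/709394664 ≈ 24448.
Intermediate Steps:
W(d) = d**2 + 8*d
36182/20103 - 39581*((W(5) + 73*(-4)) - 21568)/(22831 + 12457) = 36182/20103 - 39581*((5*(8 + 5) + 73*(-4)) - 21568)/(22831 + 12457) = 36182*(1/20103) - 39581/(35288/((5*13 - 292) - 21568)) = 36182/20103 - 39581/(35288/((65 - 292) - 21568)) = 36182/20103 - 39581/(35288/(-227 - 21568)) = 36182/20103 - 39581/(35288/(-21795)) = 36182/20103 - 39581/(35288*(-1/21795)) = 36182/20103 - 39581/(-35288/21795) = 36182/20103 - 39581*(-21795/35288) = 36182/20103 + 862667895/35288 = 17343489483601/709394664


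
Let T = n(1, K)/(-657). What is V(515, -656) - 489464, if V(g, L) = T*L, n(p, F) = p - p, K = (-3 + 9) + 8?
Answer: -489464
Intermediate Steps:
K = 14 (K = 6 + 8 = 14)
n(p, F) = 0
T = 0 (T = 0/(-657) = 0*(-1/657) = 0)
V(g, L) = 0 (V(g, L) = 0*L = 0)
V(515, -656) - 489464 = 0 - 489464 = -489464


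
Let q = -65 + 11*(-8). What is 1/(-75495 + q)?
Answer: -1/75648 ≈ -1.3219e-5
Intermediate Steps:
q = -153 (q = -65 - 88 = -153)
1/(-75495 + q) = 1/(-75495 - 153) = 1/(-75648) = -1/75648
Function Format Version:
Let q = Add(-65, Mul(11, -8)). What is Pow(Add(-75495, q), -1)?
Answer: Rational(-1, 75648) ≈ -1.3219e-5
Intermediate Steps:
q = -153 (q = Add(-65, -88) = -153)
Pow(Add(-75495, q), -1) = Pow(Add(-75495, -153), -1) = Pow(-75648, -1) = Rational(-1, 75648)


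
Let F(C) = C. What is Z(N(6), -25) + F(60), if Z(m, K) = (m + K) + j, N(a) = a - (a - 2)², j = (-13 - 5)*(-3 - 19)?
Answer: 421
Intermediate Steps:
j = 396 (j = -18*(-22) = 396)
N(a) = a - (-2 + a)²
Z(m, K) = 396 + K + m (Z(m, K) = (m + K) + 396 = (K + m) + 396 = 396 + K + m)
Z(N(6), -25) + F(60) = (396 - 25 + (6 - (-2 + 6)²)) + 60 = (396 - 25 + (6 - 1*4²)) + 60 = (396 - 25 + (6 - 1*16)) + 60 = (396 - 25 + (6 - 16)) + 60 = (396 - 25 - 10) + 60 = 361 + 60 = 421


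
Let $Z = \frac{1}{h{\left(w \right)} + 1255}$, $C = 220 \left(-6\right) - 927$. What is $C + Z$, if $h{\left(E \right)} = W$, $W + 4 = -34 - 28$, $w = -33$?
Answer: $- \frac{2671682}{1189} \approx -2247.0$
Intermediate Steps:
$W = -66$ ($W = -4 - 62 = -66$)
$h{\left(E \right)} = -66$
$C = -2247$ ($C = -1320 - 927 = -2247$)
$Z = \frac{1}{1189}$ ($Z = \frac{1}{-66 + 1255} = \frac{1}{1189} \approx 0.00084104$)
$C + Z = -2247 + \frac{1}{1189} = - \frac{2671682}{1189}$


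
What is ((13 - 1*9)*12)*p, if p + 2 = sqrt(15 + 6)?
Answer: -96 + 48*sqrt(21) ≈ 123.96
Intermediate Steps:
p = -2 + sqrt(21) (p = -2 + sqrt(15 + 6) = -2 + sqrt(21) ≈ 2.5826)
((13 - 1*9)*12)*p = ((13 - 1*9)*12)*(-2 + sqrt(21)) = ((13 - 9)*12)*(-2 + sqrt(21)) = (4*12)*(-2 + sqrt(21)) = 48*(-2 + sqrt(21)) = -96 + 48*sqrt(21)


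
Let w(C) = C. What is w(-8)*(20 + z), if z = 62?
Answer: -656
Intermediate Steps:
w(-8)*(20 + z) = -8*(20 + 62) = -8*82 = -656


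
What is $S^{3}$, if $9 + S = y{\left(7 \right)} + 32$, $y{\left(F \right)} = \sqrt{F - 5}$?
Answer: $\left(23 + \sqrt{2}\right)^{3} \approx 14552.0$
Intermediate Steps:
$y{\left(F \right)} = \sqrt{-5 + F}$
$S = 23 + \sqrt{2}$ ($S = -9 + \left(\sqrt{-5 + 7} + 32\right) = -9 + \left(\sqrt{2} + 32\right) = -9 + \left(32 + \sqrt{2}\right) = 23 + \sqrt{2} \approx 24.414$)
$S^{3} = \left(23 + \sqrt{2}\right)^{3}$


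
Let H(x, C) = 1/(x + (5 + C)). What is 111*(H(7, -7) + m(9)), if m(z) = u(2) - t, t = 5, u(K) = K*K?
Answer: -444/5 ≈ -88.800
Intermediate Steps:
u(K) = K²
m(z) = -1 (m(z) = 2² - 1*5 = 4 - 5 = -1)
H(x, C) = 1/(5 + C + x)
111*(H(7, -7) + m(9)) = 111*(1/(5 - 7 + 7) - 1) = 111*(1/5 - 1) = 111*(⅕ - 1) = 111*(-⅘) = -444/5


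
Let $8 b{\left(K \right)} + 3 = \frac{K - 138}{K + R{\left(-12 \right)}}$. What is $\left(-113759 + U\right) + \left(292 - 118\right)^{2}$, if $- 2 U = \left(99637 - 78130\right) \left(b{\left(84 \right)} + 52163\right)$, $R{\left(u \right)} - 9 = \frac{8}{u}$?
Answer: $- \frac{2486411764661}{4432} \approx -5.6101 \cdot 10^{8}$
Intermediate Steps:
$R{\left(u \right)} = 9 + \frac{8}{u}$
$b{\left(K \right)} = - \frac{3}{8} + \frac{-138 + K}{8 \left(\frac{25}{3} + K\right)}$ ($b{\left(K \right)} = - \frac{3}{8} + \frac{\left(K - 138\right) \frac{1}{K + \left(9 + \frac{8}{-12}\right)}}{8} = - \frac{3}{8} + \frac{\left(-138 + K\right) \frac{1}{K + \left(9 + 8 \left(- \frac{1}{12}\right)\right)}}{8} = - \frac{3}{8} + \frac{\left(-138 + K\right) \frac{1}{K + \left(9 - \frac{2}{3}\right)}}{8} = - \frac{3}{8} + \frac{\left(-138 + K\right) \frac{1}{K + \frac{25}{3}}}{8} = - \frac{3}{8} + \frac{\left(-138 + K\right) \frac{1}{\frac{25}{3} + K}}{8} = - \frac{3}{8} + \frac{\frac{1}{\frac{25}{3} + K} \left(-138 + K\right)}{8} = - \frac{3}{8} + \frac{-138 + K}{8 \left(\frac{25}{3} + K\right)}$)
$U = - \frac{2486041768005}{4432}$ ($U = - \frac{\left(99637 - 78130\right) \left(\frac{3 \left(-163 - 168\right)}{8 \left(25 + 3 \cdot 84\right)} + 52163\right)}{2} = - \frac{21507 \left(\frac{3 \left(-163 - 168\right)}{8 \left(25 + 252\right)} + 52163\right)}{2} = - \frac{21507 \left(\frac{3}{8} \cdot \frac{1}{277} \left(-331\right) + 52163\right)}{2} = - \frac{21507 \left(- \frac{993}{2216} + 52163\right)}{2} = - \frac{21507 \cdot \frac{115592215}{2216}}{2} = \left(- \frac{1}{2}\right) \frac{2486041768005}{2216} = - \frac{2486041768005}{4432} \approx -5.6093 \cdot 10^{8}$)
$\left(-113759 + U\right) + \left(292 - 118\right)^{2} = \left(-113759 - \frac{2486041768005}{4432}\right) + \left(292 - 118\right)^{2} = - \frac{2486545947893}{4432} + 174^{2} = - \frac{2486545947893}{4432} + 30276 = - \frac{2486411764661}{4432}$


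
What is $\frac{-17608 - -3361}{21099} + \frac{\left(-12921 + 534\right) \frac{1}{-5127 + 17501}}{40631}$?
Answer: $- \frac{2387732321277}{3535967301802} \approx -0.67527$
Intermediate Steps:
$\frac{-17608 - -3361}{21099} + \frac{\left(-12921 + 534\right) \frac{1}{-5127 + 17501}}{40631} = \left(-17608 + 3361\right) \frac{1}{21099} + - \frac{12387}{12374} \cdot \frac{1}{40631} = \left(-14247\right) \frac{1}{21099} + \left(-12387\right) \frac{1}{12374} \cdot \frac{1}{40631} = - \frac{4749}{7033} - \frac{12387}{502767994} = - \frac{2387732321277}{3535967301802}$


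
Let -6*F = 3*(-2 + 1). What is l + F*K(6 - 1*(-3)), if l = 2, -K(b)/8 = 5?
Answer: -18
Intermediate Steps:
F = 1/2 (F = -(-2 + 1)/2 = -(-1)/2 = -1/6*(-3) = 1/2 ≈ 0.50000)
K(b) = -40 (K(b) = -8*5 = -40)
l + F*K(6 - 1*(-3)) = 2 + (1/2)*(-40) = 2 - 20 = -18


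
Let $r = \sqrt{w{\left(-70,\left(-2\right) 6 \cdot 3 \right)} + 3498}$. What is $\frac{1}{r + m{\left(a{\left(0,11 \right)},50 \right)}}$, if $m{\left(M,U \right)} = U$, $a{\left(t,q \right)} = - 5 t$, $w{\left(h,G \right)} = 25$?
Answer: $- \frac{50}{1023} + \frac{\sqrt{3523}}{1023} \approx 0.0091445$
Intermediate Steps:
$r = \sqrt{3523}$ ($r = \sqrt{25 + 3498} = \sqrt{3523} \approx 59.355$)
$\frac{1}{r + m{\left(a{\left(0,11 \right)},50 \right)}} = \frac{1}{\sqrt{3523} + 50} = \frac{1}{50 + \sqrt{3523}}$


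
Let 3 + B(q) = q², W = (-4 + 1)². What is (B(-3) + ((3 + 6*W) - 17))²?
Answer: 2116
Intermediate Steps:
W = 9 (W = (-3)² = 9)
B(q) = -3 + q²
(B(-3) + ((3 + 6*W) - 17))² = ((-3 + (-3)²) + ((3 + 6*9) - 17))² = ((-3 + 9) + ((3 + 54) - 17))² = (6 + (57 - 17))² = (6 + 40)² = 46² = 2116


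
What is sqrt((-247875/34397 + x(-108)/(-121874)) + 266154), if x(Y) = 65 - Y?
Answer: 61*sqrt(1256969759708102984258)/4192099978 ≈ 515.89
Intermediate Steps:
sqrt((-247875/34397 + x(-108)/(-121874)) + 266154) = sqrt((-247875/34397 + (65 - 1*(-108))/(-121874)) + 266154) = sqrt((-247875*1/34397 + (65 + 108)*(-1/121874)) + 266154) = sqrt((-247875/34397 + 173*(-1/121874)) + 266154) = sqrt((-247875/34397 - 173/121874) + 266154) = sqrt(-30215468431/4192099978 + 266154) = sqrt(1115713962076181/4192099978) = 61*sqrt(1256969759708102984258)/4192099978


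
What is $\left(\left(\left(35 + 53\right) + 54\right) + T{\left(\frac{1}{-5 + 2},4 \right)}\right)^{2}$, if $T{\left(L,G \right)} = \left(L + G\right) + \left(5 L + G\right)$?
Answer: $21904$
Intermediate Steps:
$T{\left(L,G \right)} = 2 G + 6 L$ ($T{\left(L,G \right)} = \left(G + L\right) + \left(G + 5 L\right) = 2 G + 6 L$)
$\left(\left(\left(35 + 53\right) + 54\right) + T{\left(\frac{1}{-5 + 2},4 \right)}\right)^{2} = \left(\left(\left(35 + 53\right) + 54\right) + \left(2 \cdot 4 + \frac{6}{-5 + 2}\right)\right)^{2} = \left(\left(88 + 54\right) + \left(8 + \frac{6}{-3}\right)\right)^{2} = \left(142 + \left(8 + 6 \left(- \frac{1}{3}\right)\right)\right)^{2} = \left(142 + \left(8 - 2\right)\right)^{2} = \left(142 + 6\right)^{2} = 148^{2} = 21904$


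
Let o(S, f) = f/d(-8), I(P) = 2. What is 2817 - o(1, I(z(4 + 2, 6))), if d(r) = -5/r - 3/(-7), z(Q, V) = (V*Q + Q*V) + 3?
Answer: 166091/59 ≈ 2815.1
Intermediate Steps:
z(Q, V) = 3 + 2*Q*V (z(Q, V) = (Q*V + Q*V) + 3 = 2*Q*V + 3 = 3 + 2*Q*V)
d(r) = 3/7 - 5/r (d(r) = -5/r - 3*(-⅐) = -5/r + 3/7 = 3/7 - 5/r)
o(S, f) = 56*f/59 (o(S, f) = f/(3/7 - 5/(-8)) = f/(3/7 - 5*(-⅛)) = f/(3/7 + 5/8) = f/(59/56) = f*(56/59) = 56*f/59)
2817 - o(1, I(z(4 + 2, 6))) = 2817 - 56*2/59 = 2817 - 1*112/59 = 2817 - 112/59 = 166091/59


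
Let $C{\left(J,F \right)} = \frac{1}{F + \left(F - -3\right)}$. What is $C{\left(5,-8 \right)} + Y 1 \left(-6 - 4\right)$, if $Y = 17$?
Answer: $- \frac{2211}{13} \approx -170.08$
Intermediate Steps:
$C{\left(J,F \right)} = \frac{1}{3 + 2 F}$ ($C{\left(J,F \right)} = \frac{1}{F + \left(F + 3\right)} = \frac{1}{F + \left(3 + F\right)} = \frac{1}{3 + 2 F}$)
$C{\left(5,-8 \right)} + Y 1 \left(-6 - 4\right) = \frac{1}{3 + 2 \left(-8\right)} + 17 \cdot 1 \left(-6 - 4\right) = \frac{1}{3 - 16} + 17 \cdot 1 \left(-10\right) = \frac{1}{-13} + 17 \left(-10\right) = - \frac{1}{13} - 170 = - \frac{2211}{13}$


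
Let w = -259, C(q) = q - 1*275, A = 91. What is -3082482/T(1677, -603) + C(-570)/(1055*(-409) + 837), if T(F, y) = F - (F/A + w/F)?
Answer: -15583453610061649/8385679123214 ≈ -1858.3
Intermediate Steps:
C(q) = -275 + q (C(q) = q - 275 = -275 + q)
T(F, y) = 259/F + 90*F/91 (T(F, y) = F - (F/91 - 259/F) = F - (-259/F + F/91) = F + (259/F - F/91) = 259/F + 90*F/91)
-3082482/T(1677, -603) + C(-570)/(1055*(-409) + 837) = -3082482/(259/1677 + (90/91)*1677) + (-275 - 570)/(1055*(-409) + 837) = -3082482/(259*(1/1677) + 11610/7) - 845/(-431495 + 837) = -3082482/(259/1677 + 11610/7) - 845/(-430658) = -3082482/19471783/11739 - 845*(-1/430658) = -3082482*11739/19471783 + 845/430658 = -36185256198/19471783 + 845/430658 = -15583453610061649/8385679123214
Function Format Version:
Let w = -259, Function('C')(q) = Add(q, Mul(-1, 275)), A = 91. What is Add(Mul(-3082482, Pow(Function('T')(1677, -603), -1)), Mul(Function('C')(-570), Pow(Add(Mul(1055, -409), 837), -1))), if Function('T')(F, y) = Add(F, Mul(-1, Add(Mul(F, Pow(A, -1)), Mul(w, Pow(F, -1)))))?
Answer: Rational(-15583453610061649, 8385679123214) ≈ -1858.3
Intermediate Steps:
Function('C')(q) = Add(-275, q) (Function('C')(q) = Add(q, -275) = Add(-275, q))
Function('T')(F, y) = Add(Mul(259, Pow(F, -1)), Mul(Rational(90, 91), F)) (Function('T')(F, y) = Add(F, Mul(-1, Add(Mul(F, Pow(91, -1)), Mul(-259, Pow(F, -1))))) = Add(F, Mul(-1, Add(Mul(F, Rational(1, 91)), Mul(-259, Pow(F, -1))))) = Add(F, Mul(-1, Add(Mul(Rational(1, 91), F), Mul(-259, Pow(F, -1))))) = Add(F, Mul(-1, Add(Mul(-259, Pow(F, -1)), Mul(Rational(1, 91), F)))) = Add(F, Add(Mul(259, Pow(F, -1)), Mul(Rational(-1, 91), F))) = Add(Mul(259, Pow(F, -1)), Mul(Rational(90, 91), F)))
Add(Mul(-3082482, Pow(Function('T')(1677, -603), -1)), Mul(Function('C')(-570), Pow(Add(Mul(1055, -409), 837), -1))) = Add(Mul(-3082482, Pow(Add(Mul(259, Pow(1677, -1)), Mul(Rational(90, 91), 1677)), -1)), Mul(Add(-275, -570), Pow(Add(Mul(1055, -409), 837), -1))) = Add(Mul(-3082482, Pow(Add(Mul(259, Rational(1, 1677)), Rational(11610, 7)), -1)), Mul(-845, Pow(Add(-431495, 837), -1))) = Add(Mul(-3082482, Pow(Add(Rational(259, 1677), Rational(11610, 7)), -1)), Mul(-845, Pow(-430658, -1))) = Add(Mul(-3082482, Pow(Rational(19471783, 11739), -1)), Mul(-845, Rational(-1, 430658))) = Add(Mul(-3082482, Rational(11739, 19471783)), Rational(845, 430658)) = Add(Rational(-36185256198, 19471783), Rational(845, 430658)) = Rational(-15583453610061649, 8385679123214)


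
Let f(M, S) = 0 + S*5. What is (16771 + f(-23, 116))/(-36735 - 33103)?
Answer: -17351/69838 ≈ -0.24845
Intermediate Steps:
f(M, S) = 5*S (f(M, S) = 0 + 5*S = 5*S)
(16771 + f(-23, 116))/(-36735 - 33103) = (16771 + 5*116)/(-36735 - 33103) = (16771 + 580)/(-69838) = 17351*(-1/69838) = -17351/69838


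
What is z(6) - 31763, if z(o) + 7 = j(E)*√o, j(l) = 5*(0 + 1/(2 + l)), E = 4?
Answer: -31770 + 5*√6/6 ≈ -31768.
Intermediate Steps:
j(l) = 5/(2 + l)
z(o) = -7 + 5*√o/6 (z(o) = -7 + (5/(2 + 4))*√o = -7 + (5/6)*√o = -7 + (5*(⅙))*√o = -7 + 5*√o/6)
z(6) - 31763 = (-7 + 5*√6/6) - 31763 = -31770 + 5*√6/6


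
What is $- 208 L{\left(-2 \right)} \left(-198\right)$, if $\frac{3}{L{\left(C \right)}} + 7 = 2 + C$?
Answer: $- \frac{123552}{7} \approx -17650.0$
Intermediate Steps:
$L{\left(C \right)} = \frac{3}{-5 + C}$ ($L{\left(C \right)} = \frac{3}{-7 + \left(2 + C\right)} = \frac{3}{-5 + C}$)
$- 208 L{\left(-2 \right)} \left(-198\right) = - 208 \frac{3}{-5 - 2} \left(-198\right) = - 208 \frac{3}{-7} \left(-198\right) = - 208 \cdot 3 \left(- \frac{1}{7}\right) \left(-198\right) = \left(-208\right) \left(- \frac{3}{7}\right) \left(-198\right) = \frac{624}{7} \left(-198\right) = - \frac{123552}{7}$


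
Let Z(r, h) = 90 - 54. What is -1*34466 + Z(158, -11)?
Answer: -34430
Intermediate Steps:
Z(r, h) = 36
-1*34466 + Z(158, -11) = -1*34466 + 36 = -34466 + 36 = -34430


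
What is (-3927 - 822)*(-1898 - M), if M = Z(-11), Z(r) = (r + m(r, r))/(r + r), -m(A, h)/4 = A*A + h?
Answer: 18221913/2 ≈ 9.1110e+6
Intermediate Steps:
m(A, h) = -4*h - 4*A² (m(A, h) = -4*(A*A + h) = -4*(A² + h) = -4*(h + A²) = -4*h - 4*A²)
Z(r) = (-4*r² - 3*r)/(2*r) (Z(r) = (r + (-4*r - 4*r²))/(r + r) = (-4*r² - 3*r)/((2*r)) = (-4*r² - 3*r)*(1/(2*r)) = (-4*r² - 3*r)/(2*r))
M = 41/2 (M = -3/2 - 2*(-11) = -3/2 + 22 = 41/2 ≈ 20.500)
(-3927 - 822)*(-1898 - M) = (-3927 - 822)*(-1898 - 1*41/2) = -4749*(-1898 - 41/2) = -4749*(-3837/2) = 18221913/2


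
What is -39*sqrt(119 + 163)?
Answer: -39*sqrt(282) ≈ -654.92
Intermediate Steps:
-39*sqrt(119 + 163) = -39*sqrt(282)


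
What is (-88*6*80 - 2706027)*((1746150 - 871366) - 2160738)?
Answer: 3534144941718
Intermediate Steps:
(-88*6*80 - 2706027)*((1746150 - 871366) - 2160738) = (-528*80 - 2706027)*(874784 - 2160738) = (-42240 - 2706027)*(-1285954) = -2748267*(-1285954) = 3534144941718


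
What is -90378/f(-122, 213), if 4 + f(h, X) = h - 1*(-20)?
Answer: 45189/53 ≈ 852.62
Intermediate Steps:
f(h, X) = 16 + h (f(h, X) = -4 + (h - 1*(-20)) = -4 + (h + 20) = -4 + (20 + h) = 16 + h)
-90378/f(-122, 213) = -90378/(16 - 122) = -90378/(-106) = -90378*(-1/106) = 45189/53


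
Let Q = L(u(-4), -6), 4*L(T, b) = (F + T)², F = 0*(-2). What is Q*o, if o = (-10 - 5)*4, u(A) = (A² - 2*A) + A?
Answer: -6000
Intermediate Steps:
F = 0
u(A) = A² - A
L(T, b) = T²/4 (L(T, b) = (0 + T)²/4 = T²/4)
o = -60 (o = -15*4 = -60)
Q = 100 (Q = (-4*(-1 - 4))²/4 = (-4*(-5))²/4 = (¼)*20² = (¼)*400 = 100)
Q*o = 100*(-60) = -6000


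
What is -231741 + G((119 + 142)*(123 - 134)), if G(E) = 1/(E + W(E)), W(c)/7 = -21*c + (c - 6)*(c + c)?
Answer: -26895235686263/116057304 ≈ -2.3174e+5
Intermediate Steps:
W(c) = -147*c + 14*c*(-6 + c) (W(c) = 7*(-21*c + (c - 6)*(c + c)) = 7*(-21*c + (-6 + c)*(2*c)) = 7*(-21*c + 2*c*(-6 + c)) = -147*c + 14*c*(-6 + c))
G(E) = 1/(E + 7*E*(-33 + 2*E))
-231741 + G((119 + 142)*(123 - 134)) = -231741 + 1/(2*(((119 + 142)*(123 - 134)))*(-115 + 7*((119 + 142)*(123 - 134)))) = -231741 + 1/(2*((261*(-11)))*(-115 + 7*(261*(-11)))) = -231741 + (½)/(-2871*(-115 + 7*(-2871))) = -231741 + (½)*(-1/2871)/(-115 - 20097) = -231741 + (½)*(-1/2871)/(-20212) = -231741 + (½)*(-1/2871)*(-1/20212) = -231741 + 1/116057304 = -26895235686263/116057304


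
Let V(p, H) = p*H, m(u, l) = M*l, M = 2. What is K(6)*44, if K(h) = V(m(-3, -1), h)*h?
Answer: -3168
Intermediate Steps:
m(u, l) = 2*l
V(p, H) = H*p
K(h) = -2*h² (K(h) = (h*(2*(-1)))*h = (h*(-2))*h = (-2*h)*h = -2*h²)
K(6)*44 = -2*6²*44 = -2*36*44 = -72*44 = -3168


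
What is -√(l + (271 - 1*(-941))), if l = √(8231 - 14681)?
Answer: -√(1212 + 5*I*√258) ≈ -34.833 - 1.1528*I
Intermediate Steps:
l = 5*I*√258 (l = √(-6450) = 5*I*√258 ≈ 80.312*I)
-√(l + (271 - 1*(-941))) = -√(5*I*√258 + (271 - 1*(-941))) = -√(5*I*√258 + (271 + 941)) = -√(5*I*√258 + 1212) = -√(1212 + 5*I*√258)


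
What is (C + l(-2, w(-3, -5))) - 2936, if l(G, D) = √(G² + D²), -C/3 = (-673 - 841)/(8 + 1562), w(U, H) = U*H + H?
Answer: -2302489/785 + 2*√26 ≈ -2922.9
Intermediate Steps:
w(U, H) = H + H*U (w(U, H) = H*U + H = H + H*U)
C = 2271/785 (C = -3*(-673 - 841)/(8 + 1562) = -(-4542)/1570 = -3*(-757/785) = 2271/785 ≈ 2.8930)
l(G, D) = √(D² + G²)
(C + l(-2, w(-3, -5))) - 2936 = (2271/785 + √((-5*(1 - 3))² + (-2)²)) - 2936 = (2271/785 + √((-5*(-2))² + 4)) - 2936 = (2271/785 + √(10² + 4)) - 2936 = (2271/785 + √(100 + 4)) - 2936 = (2271/785 + √104) - 2936 = (2271/785 + 2*√26) - 2936 = -2302489/785 + 2*√26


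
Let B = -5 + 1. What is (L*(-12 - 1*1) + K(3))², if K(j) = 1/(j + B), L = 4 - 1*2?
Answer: 729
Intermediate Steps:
B = -4
L = 2 (L = 4 - 2 = 2)
K(j) = 1/(-4 + j) (K(j) = 1/(j - 4) = 1/(-4 + j))
(L*(-12 - 1*1) + K(3))² = (2*(-12 - 1*1) + 1/(-4 + 3))² = (2*(-12 - 1) + 1/(-1))² = (2*(-13) - 1)² = (-26 - 1)² = (-27)² = 729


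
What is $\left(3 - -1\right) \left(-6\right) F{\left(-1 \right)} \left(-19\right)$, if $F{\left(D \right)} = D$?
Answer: $-456$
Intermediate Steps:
$\left(3 - -1\right) \left(-6\right) F{\left(-1 \right)} \left(-19\right) = \left(3 - -1\right) \left(-6\right) \left(-1\right) \left(-19\right) = \left(3 + 1\right) \left(-6\right) \left(-1\right) \left(-19\right) = 4 \left(-6\right) \left(-1\right) \left(-19\right) = \left(-24\right) \left(-1\right) \left(-19\right) = 24 \left(-19\right) = -456$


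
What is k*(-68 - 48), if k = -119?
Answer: 13804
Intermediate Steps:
k*(-68 - 48) = -119*(-68 - 48) = -119*(-116) = 13804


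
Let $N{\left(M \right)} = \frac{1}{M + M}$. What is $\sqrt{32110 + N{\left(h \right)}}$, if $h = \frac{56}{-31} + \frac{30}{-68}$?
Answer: $\frac{3 \sqrt{20022804583}}{2369} \approx 179.19$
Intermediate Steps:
$h = - \frac{2369}{1054}$ ($h = 56 \left(- \frac{1}{31}\right) + 30 \left(- \frac{1}{68}\right) = - \frac{56}{31} - \frac{15}{34} = - \frac{2369}{1054} \approx -2.2476$)
$N{\left(M \right)} = \frac{1}{2 M}$
$\sqrt{32110 + N{\left(h \right)}} = \sqrt{32110 + \frac{1}{2 \left(- \frac{2369}{1054}\right)}} = \sqrt{32110 + \frac{1}{2} \left(- \frac{1054}{2369}\right)} = \sqrt{32110 - \frac{527}{2369}} = \sqrt{\frac{76068063}{2369}} = \frac{3 \sqrt{20022804583}}{2369}$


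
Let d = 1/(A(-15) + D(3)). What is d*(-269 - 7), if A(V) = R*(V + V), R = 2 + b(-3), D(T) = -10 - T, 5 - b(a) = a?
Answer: 276/313 ≈ 0.88179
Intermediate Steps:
b(a) = 5 - a
R = 10 (R = 2 + (5 - 1*(-3)) = 2 + (5 + 3) = 2 + 8 = 10)
A(V) = 20*V (A(V) = 10*(V + V) = 10*(2*V) = 20*V)
d = -1/313 (d = 1/(20*(-15) + (-10 - 1*3)) = 1/(-300 + (-10 - 3)) = 1/(-300 - 13) = 1/(-313) = -1/313 ≈ -0.0031949)
d*(-269 - 7) = -(-269 - 7)/313 = -1/313*(-276) = 276/313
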